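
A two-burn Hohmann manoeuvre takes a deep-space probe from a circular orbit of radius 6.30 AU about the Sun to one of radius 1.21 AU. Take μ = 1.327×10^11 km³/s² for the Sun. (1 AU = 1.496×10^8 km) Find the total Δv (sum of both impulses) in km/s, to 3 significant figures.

Δv = 13.1 km/s

In km: r₁ = 6.30 × 1.496×10^8 = 9.4248×10^8 km; r₂ = 1.21 × 1.496×10^8 = 1.81016×10^8 km.
Semi-major axis of the transfer orbit: a_t = (9.4248×10^8 + 1.81016×10^8)/2 = 5.61748×10^8 km.
At r₁ the circular-orbit speed is v₁ = √(μ/r₁) = 11.8659 km/s.
On the transfer ellipse at r₁, v² = μ(2/r − 1/a) gives v_a = √[μ(2/r₁ − 1/a_t)] = 6.73577 km/s.
First burn Δv₁ = |v_a − v₁| = 5.1301 km/s.
At r₂, v₂ = √(μ/r₂) = 27.076 km/s.
Transfer-orbit speed at r₂: v_p = √[μ(2/r₂ − 1/a_t)] = 35.071 km/s.
Second burn Δv₂ = |v₂ − v_p| = 7.9950 km/s.
Δv = Δv₁ + Δv₂ = 5.1301 + 7.9950 = 13.13 km/s.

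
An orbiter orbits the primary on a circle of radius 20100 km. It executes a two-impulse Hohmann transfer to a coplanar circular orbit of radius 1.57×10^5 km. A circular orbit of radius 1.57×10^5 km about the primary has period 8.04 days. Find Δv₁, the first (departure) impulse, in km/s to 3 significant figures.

Δv₁ = 1.32 km/s

From Kepler's third law T² = 4π²r³/μ at r = 1.57×10^5 km, T = 8.04 days = 8.04 × 86400 s = 6.94656×10^5 s: μ = 4π²r³/T² = 3.16606×10^5 km³/s².
The Hohmann ellipse has a_t = (r₁ + r₂)/2 = 88550 km.
Circular speed at r = 20100 km: v_c = √(μ/r) = 3.969 km/s.
Transfer-orbit speed at the same r (vis-viva, a = a_t): v_t = √[μ(2/r − 1/a_t)] = 5.285 km/s.
Δv₁ = |v_t − v_c| = |5.285 − 3.969| = 1.316 km/s.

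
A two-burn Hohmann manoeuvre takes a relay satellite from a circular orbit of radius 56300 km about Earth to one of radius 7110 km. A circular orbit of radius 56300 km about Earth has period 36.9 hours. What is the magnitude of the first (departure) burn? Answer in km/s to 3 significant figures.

From Kepler's third law T² = 4π²r³/μ at r = 56300 km, T = 36.9 hours = 36.9 × 3600 s = 1.3284×10^5 s: μ = 4π²r³/T² = 3.99234×10^5 km³/s².
Transfer-ellipse semi-major axis a_t = (r₁ + r₂)/2 = (56300 + 7110)/2 = 31705 km.
On the circular orbit at r = 56300 km, v_c = √(μ/r) = 2.663 km/s.
Vis-viva on the transfer ellipse at r = 56300 km gives v_t = √[μ(2/r − 1/a_t)] = 1.261 km/s.
Δv₁ = |v_t − v_c| = |1.261 − 2.663| = 1.402 km/s.

Δv₁ = 1.40 km/s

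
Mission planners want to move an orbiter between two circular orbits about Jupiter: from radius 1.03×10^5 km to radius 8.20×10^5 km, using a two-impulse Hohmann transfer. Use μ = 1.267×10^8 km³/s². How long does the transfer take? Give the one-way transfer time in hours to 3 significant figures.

Transfer-ellipse semi-major axis a_t = (r₁ + r₂)/2 = (1.030×10^5 + 8.200×10^5)/2 = 4.615×10^5 km.
Half the transfer-orbit period gives t = π√(a_t³/μ) = 87500 s.
Converting: 87500 s ÷ 3600 s/hour = 24.3 hours.

t = 24.3 hours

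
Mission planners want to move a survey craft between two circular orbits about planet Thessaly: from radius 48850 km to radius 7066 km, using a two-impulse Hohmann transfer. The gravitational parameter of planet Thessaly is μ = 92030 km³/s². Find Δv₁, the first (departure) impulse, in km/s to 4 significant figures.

Semi-major axis of the transfer orbit: a_t = (48850 + 7066)/2 = 27958 km.
On the circular orbit at r = 48850 km, v_c = √(μ/r) = 1.37256 km/s.
Vis-viva on the transfer ellipse at r = 48850 km gives v_t = √[μ(2/r − 1/a_t)] = 0.690027 km/s.
Δv₁ = |v_t − v_c| = |0.690027 − 1.37256| = 0.6825 km/s.

Δv₁ = 0.6825 km/s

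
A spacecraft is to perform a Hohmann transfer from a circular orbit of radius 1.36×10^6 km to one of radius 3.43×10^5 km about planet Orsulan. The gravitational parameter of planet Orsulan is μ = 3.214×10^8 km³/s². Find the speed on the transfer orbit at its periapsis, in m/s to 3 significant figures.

v = 38700 m/s

The Hohmann ellipse has a_t = (r₁ + r₂)/2 = 8.515×10^5 km.
At periapsis, r = 3.430×10^5 km.
Applying v² = μ(2/r − 1/a_t): v = 38.69 km/s.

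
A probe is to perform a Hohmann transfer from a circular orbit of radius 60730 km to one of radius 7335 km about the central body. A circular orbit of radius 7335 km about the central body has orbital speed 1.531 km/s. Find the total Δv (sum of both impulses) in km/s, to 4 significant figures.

Δv = 0.7992 km/s

From the circular-orbit relation v² = μ/r at r = 7335 km: μ = v²r = (1.531)² × 7335 = 17193.0 km³/s².
Semi-major axis of the transfer orbit: a_t = (60730 + 7335)/2 = 34032.5 km.
At r₁ the circular-orbit speed is v₁ = √(μ/r₁) = 0.53208 km/s.
On the transfer ellipse at r₁, vis-viva equation gives v_a = √[μ(2/r₁ − 1/a_t)] = 0.24702 km/s.
First burn Δv₁ = |v_a − v₁| = 0.28506 km/s.
Circular speed at r₂: v₂ = √(μ/r₂) = 1.53100 km/s.
Transfer-orbit speed at r₂: v_p = √[μ(2/r₂ − 1/a_t)] = 2.04517 km/s.
Second burn Δv₂ = |v₂ − v_p| = 0.51417 km/s.
Δv = Δv₁ + Δv₂ = 0.28506 + 0.51417 = 0.7992 km/s.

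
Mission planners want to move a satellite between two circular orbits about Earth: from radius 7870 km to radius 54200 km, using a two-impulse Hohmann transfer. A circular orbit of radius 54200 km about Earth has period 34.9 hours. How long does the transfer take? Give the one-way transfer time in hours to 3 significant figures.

t = 7.56 hours

From Kepler's third law T² = 4π²r³/μ at r = 54200 km, T = 34.9 hours = 34.9 × 3600 s = 1.2564×10^5 s: μ = 4π²r³/T² = 3.98200×10^5 km³/s².
The Hohmann ellipse has a_t = (r₁ + r₂)/2 = 31035 km.
By Kepler's third law the transfer-orbit period is T = 2π√(a_t³/μ), so t = T/2 = 27220 s.
Converting: 27220 s ÷ 3600 s/hour = 7.56 hours.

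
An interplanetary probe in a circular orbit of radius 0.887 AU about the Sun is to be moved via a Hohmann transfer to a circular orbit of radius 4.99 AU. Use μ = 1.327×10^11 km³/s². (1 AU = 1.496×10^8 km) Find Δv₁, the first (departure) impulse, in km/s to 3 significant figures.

Δv₁ = 9.59 km/s

In km: r₁ = 0.887 × 1.496×10^8 = 1.326952×10^8 km; r₂ = 4.99 × 1.496×10^8 = 7.46504×10^8 km.
Transfer-ellipse semi-major axis a_t = (r₁ + r₂)/2 = (1.326952×10^8 + 7.46504×10^8)/2 = 4.395996×10^8 km.
On the circular orbit at r = 1.326952×10^8 km, v_c = √(μ/r) = 31.623 km/s.
Transfer-orbit speed at the same r (vis-viva, a = a_t): v_t = √[μ(2/r − 1/a_t)] = 41.209 km/s.
Δv₁ = |v_t − v_c| = |41.209 − 31.623| = 9.586 km/s.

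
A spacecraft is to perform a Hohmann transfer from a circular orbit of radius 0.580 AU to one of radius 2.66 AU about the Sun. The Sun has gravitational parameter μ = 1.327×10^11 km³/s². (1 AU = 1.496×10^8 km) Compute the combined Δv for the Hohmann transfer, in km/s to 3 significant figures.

Δv = 18.3 km/s

In km: r₁ = 0.580 × 1.496×10^8 = 8.6768×10^7 km; r₂ = 2.66 × 1.496×10^8 = 3.97936×10^8 km.
Semi-major axis of the transfer orbit: a_t = (8.6768×10^7 + 3.97936×10^8)/2 = 2.42352×10^8 km.
Circular speed at r₁: v₁ = √(μ/r₁) = √(1.327×10^11/8.6768×10^7) = 39.107 km/s.
On the transfer ellipse at r₁, vis-viva equation gives v_p = √[μ(2/r₁ − 1/a_t)] = 50.112 km/s.
First burn Δv₁ = |v_p − v₁| = 11.005 km/s.
Circular speed at r₂: v₂ = √(μ/r₂) = 18.2612 km/s.
Transfer-orbit speed at r₂: v_a = √[μ(2/r₂ − 1/a_t)] = 10.9266 km/s.
Second burn Δv₂ = |v₂ − v_a| = 7.3346 km/s.
Total Δv = Δv₁ + Δv₂ = 18.34 km/s.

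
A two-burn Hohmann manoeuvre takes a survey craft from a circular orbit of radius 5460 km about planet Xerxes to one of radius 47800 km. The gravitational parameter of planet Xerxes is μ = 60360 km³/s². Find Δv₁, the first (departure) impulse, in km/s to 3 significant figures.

Transfer-ellipse semi-major axis a_t = (r₁ + r₂)/2 = (5460 + 47800)/2 = 26630 km.
Circular speed at r = 5460 km: v_c = √(μ/r) = 3.325 km/s.
Vis-viva on the transfer ellipse at r = 5460 km gives v_t = √[μ(2/r − 1/a_t)] = 4.455 km/s.
Δv₁ = |v_t − v_c| = |4.455 − 3.325| = 1.130 km/s.

Δv₁ = 1.13 km/s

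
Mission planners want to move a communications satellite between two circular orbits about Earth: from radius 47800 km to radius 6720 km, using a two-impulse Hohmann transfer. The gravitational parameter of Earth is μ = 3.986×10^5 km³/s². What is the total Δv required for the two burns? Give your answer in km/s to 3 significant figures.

Transfer-ellipse semi-major axis a_t = (r₁ + r₂)/2 = (47800 + 6720)/2 = 27260 km.
At r₁ the circular-orbit speed is v₁ = √(μ/r₁) = 2.888 km/s.
Transfer-orbit speed at r₁ (vis-viva): v_a = √[μ(2/r₁ − 1/a_t)] = 1.434 km/s.
First burn Δv₁ = |v_a − v₁| = 1.454 km/s.
At r₂, v₂ = √(μ/r₂) = 7.70165 km/s.
Transfer-orbit speed at r₂: v_p = √[μ(2/r₂ − 1/a_t)] = 10.1985 km/s.
Second burn Δv₂ = |v₂ − v_p| = 2.497 km/s.
Δv = Δv₁ + Δv₂ = 1.454 + 2.497 = 3.951 km/s.

Δv = 3.95 km/s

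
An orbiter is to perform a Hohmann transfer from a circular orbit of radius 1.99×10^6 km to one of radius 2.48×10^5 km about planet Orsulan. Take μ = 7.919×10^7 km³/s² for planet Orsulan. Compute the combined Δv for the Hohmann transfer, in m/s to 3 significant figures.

Δv = 9300 m/s

Transfer-ellipse semi-major axis a_t = (r₁ + r₂)/2 = (1.990×10^6 + 2.480×10^5)/2 = 1.119×10^6 km.
At r₁ the circular-orbit speed is v₁ = √(μ/r₁) = 6.3082 km/s.
On the transfer ellipse at r₁, v² = μ(2/r − 1/a) gives v_a = √[μ(2/r₁ − 1/a_t)] = 2.9697 km/s.
First burn Δv₁ = |v_a − v₁| = 3.3385 km/s.
Circular speed at r₂: v₂ = √(μ/r₂) = 17.8694 km/s.
Transfer-orbit speed at r₂: v_p = √[μ(2/r₂ − 1/a_t)] = 23.8298 km/s.
Second burn Δv₂ = |v₂ − v_p| = 5.9604 km/s.
Total Δv = Δv₁ + Δv₂ = 9.299 km/s.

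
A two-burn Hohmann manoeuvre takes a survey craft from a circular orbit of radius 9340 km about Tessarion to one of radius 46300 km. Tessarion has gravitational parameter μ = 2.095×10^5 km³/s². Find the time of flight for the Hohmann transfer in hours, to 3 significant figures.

t = 8.85 hours

The Hohmann ellipse has a_t = (r₁ + r₂)/2 = 27820 km.
Transfer time t = π√(a_t³/μ) = π√((27820)³ / 2.095×10^5) = 31850 s.
Converting: 31850 s ÷ 3600 s/hour = 8.85 hours.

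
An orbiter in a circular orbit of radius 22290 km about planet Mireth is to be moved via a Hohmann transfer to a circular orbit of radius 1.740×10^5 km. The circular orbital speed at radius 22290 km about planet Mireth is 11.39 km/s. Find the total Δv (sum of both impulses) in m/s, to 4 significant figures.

Δv = 5910 m/s

From the circular-orbit relation v² = μ/r at r = 22290 km: μ = v²r = (11.39)² × 22290 = 2.89173×10^6 km³/s².
Semi-major axis of the transfer orbit: a_t = (22290 + 1.740×10^5)/2 = 98145 km.
At r₁ the circular-orbit speed is v₁ = √(μ/r₁) = 11.390 km/s.
Transfer-orbit speed at r₁ (v² = μ(2/r − 1/a)): v_p = √[μ(2/r₁ − 1/a_t)] = 15.166 km/s.
First burn Δv₁ = |v_p − v₁| = 3.776 km/s.
Circular speed at r₂: v₂ = √(μ/r₂) = 4.077 km/s.
Transfer-orbit speed at r₂: v_a = √[μ(2/r₂ − 1/a_t)] = 1.943 km/s.
Second burn Δv₂ = |v₂ − v_a| = 2.134 km/s.
Δv = Δv₁ + Δv₂ = 3.776 + 2.134 = 5.910 km/s.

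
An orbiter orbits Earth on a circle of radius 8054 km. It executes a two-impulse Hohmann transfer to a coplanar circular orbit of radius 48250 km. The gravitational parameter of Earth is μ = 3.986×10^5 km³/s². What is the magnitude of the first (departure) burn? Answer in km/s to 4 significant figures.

Δv₁ = 2.175 km/s

The Hohmann ellipse has a_t = (r₁ + r₂)/2 = 28152 km.
On the circular orbit at r = 8054 km, v_c = √(μ/r) = 7.035 km/s.
Transfer-orbit speed at the same r (vis-viva, a = a_t): v_t = √[μ(2/r − 1/a_t)] = 9.210 km/s.
Δv₁ = |v_t − v_c| = |9.210 − 7.035| = 2.175 km/s.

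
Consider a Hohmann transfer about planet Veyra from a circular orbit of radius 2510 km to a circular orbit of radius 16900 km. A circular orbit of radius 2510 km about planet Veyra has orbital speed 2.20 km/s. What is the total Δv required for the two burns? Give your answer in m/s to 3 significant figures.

From the circular-orbit relation v² = μ/r at r = 2510 km: μ = v²r = (2.20)² × 2510 = 12148.4 km³/s².
Semi-major axis of the transfer orbit: a_t = (2510 + 16900)/2 = 9705 km.
Circular speed at r₁: v₁ = √(μ/r₁) = √(12148.4/2510) = 2.2000 km/s.
Transfer-orbit speed at r₁ (vis-viva equation): v_p = √[μ(2/r₁ − 1/a_t)] = 2.9031 km/s.
First burn Δv₁ = |v_p − v₁| = 0.7031 km/s.
Circular speed at r₂: v₂ = √(μ/r₂) = 0.84784 km/s.
Transfer-orbit speed at r₂: v_a = √[μ(2/r₂ − 1/a_t)] = 0.43118 km/s.
Second burn Δv₂ = |v₂ − v_a| = 0.4167 km/s.
Total Δv = Δv₁ + Δv₂ = 1.120 km/s.

Δv = 1120 m/s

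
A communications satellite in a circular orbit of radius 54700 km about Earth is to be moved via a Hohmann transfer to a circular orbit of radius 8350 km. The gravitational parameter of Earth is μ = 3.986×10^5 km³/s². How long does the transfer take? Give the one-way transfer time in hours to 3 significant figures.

Transfer-ellipse semi-major axis a_t = (r₁ + r₂)/2 = (54700 + 8350)/2 = 31525 km.
Transfer time t = π√(a_t³/μ) = π√((31525)³ / 3.986×10^5) = 27850 s.
Converting: 27850 s ÷ 3600 s/hour = 7.74 hours.

t = 7.74 hours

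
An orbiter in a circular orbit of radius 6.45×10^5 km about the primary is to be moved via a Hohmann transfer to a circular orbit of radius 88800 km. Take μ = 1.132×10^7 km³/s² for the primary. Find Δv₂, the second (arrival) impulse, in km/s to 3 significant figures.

Semi-major axis of the transfer orbit: a_t = (6.450×10^5 + 88800)/2 = 3.669×10^5 km.
On the circular orbit at r = 88800 km, v_c = √(μ/r) = 11.291 km/s.
Vis-viva on the transfer ellipse at r = 88800 km gives v_t = √[μ(2/r − 1/a_t)] = 14.970 km/s.
Δv₂ = |v_t − v_c| = |14.970 − 11.291| = 3.679 km/s.

Δv₂ = 3.68 km/s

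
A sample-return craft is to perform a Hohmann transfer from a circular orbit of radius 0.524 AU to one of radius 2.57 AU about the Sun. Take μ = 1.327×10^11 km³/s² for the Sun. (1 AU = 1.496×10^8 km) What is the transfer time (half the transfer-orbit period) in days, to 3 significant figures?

t = 351 days

In km: r₁ = 0.524 × 1.496×10^8 = 7.83904×10^7 km; r₂ = 2.57 × 1.496×10^8 = 3.84472×10^8 km.
Semi-major axis of the transfer orbit: a_t = (7.83904×10^7 + 3.84472×10^8)/2 = 2.314312×10^8 km.
Transfer time t = π√(a_t³/μ) = π√((2.314312×10^8)³ / 1.327×10^11) = 3.036×10^7 s.
Converting: 3.036×10^7 s ÷ 86400 s/day = 351 days.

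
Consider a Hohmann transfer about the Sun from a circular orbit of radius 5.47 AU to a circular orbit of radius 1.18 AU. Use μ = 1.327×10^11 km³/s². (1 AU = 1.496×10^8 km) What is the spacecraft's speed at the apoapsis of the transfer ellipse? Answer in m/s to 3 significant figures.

v = 7590 m/s

In km: r₁ = 5.47 × 1.496×10^8 = 8.18312×10^8 km; r₂ = 1.18 × 1.496×10^8 = 1.76528×10^8 km.
The Hohmann ellipse has a_t = (r₁ + r₂)/2 = 4.9742×10^8 km.
At apoapsis, r = 8.18312×10^8 km.
Vis-viva: v = √[μ(2/r − 1/a_t)] = √[1.327×10^11 × (2/8.18312×10^8 − 1/4.9742×10^8)] = 7.586 km/s.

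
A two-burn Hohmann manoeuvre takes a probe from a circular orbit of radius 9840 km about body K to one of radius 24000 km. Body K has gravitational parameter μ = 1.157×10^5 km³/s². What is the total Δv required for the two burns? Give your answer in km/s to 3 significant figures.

Δv = 1.18 km/s

Transfer-ellipse semi-major axis a_t = (r₁ + r₂)/2 = (9840 + 24000)/2 = 16920 km.
At r₁ the circular-orbit speed is v₁ = √(μ/r₁) = 3.4290 km/s.
On the transfer ellipse at r₁, vis-viva equation gives v_p = √[μ(2/r₁ − 1/a_t)] = 4.0839 km/s.
First burn Δv₁ = |v_p − v₁| = 0.6549 km/s.
At r₂, v₂ = √(μ/r₂) = 2.1956 km/s.
Transfer-orbit speed at r₂: v_a = √[μ(2/r₂ − 1/a_t)] = 1.6744 km/s.
Second burn Δv₂ = |v₂ − v_a| = 0.5212 km/s.
Total Δv = Δv₁ + Δv₂ = 1.176 km/s.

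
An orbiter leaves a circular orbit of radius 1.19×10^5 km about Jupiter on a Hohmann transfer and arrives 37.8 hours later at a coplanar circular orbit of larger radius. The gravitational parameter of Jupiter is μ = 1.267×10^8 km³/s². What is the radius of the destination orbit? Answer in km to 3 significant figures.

Transfer time t = 37.8 hours = 1.3608×10^5 s, and t = π√(a_t³/μ).
So a_t = (μ t²/π²)^(1/3) = (1.267×10^8 × (1.3608×10^5)² / π²)^(1/3) = 6.1947×10^5 km.
Since a_t = (r₁ + r₂)/2, r₂ = 2a_t − r₁ = 2×6.1947×10^5 − 1.190×10^5 = 1.11994×10^6 km.

r₂ = 1.12×10^6 km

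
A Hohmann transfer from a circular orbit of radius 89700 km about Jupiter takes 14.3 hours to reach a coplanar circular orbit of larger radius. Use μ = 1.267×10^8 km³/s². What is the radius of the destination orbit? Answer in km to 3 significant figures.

Transfer time t = 14.3 hours = 51480 s, and t = π√(a_t³/μ).
So a_t = (μ t²/π²)^(1/3) = (1.267×10^8 × (51480)² / π²)^(1/3) = 3.2403×10^5 km.
Since a_t = (r₁ + r₂)/2, r₂ = 2a_t − r₁ = 2×3.2403×10^5 − 89700 = 5.5836×10^5 km.

r₂ = 5.58×10^5 km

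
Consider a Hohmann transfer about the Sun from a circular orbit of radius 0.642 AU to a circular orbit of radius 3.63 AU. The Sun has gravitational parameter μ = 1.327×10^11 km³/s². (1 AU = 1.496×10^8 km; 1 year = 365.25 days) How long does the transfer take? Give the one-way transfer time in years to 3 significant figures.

t = 1.56 years

In km: r₁ = 0.642 × 1.496×10^8 = 9.60432×10^7 km; r₂ = 3.63 × 1.496×10^8 = 5.43048×10^8 km.
The Hohmann ellipse has a_t = (r₁ + r₂)/2 = 3.195456×10^8 km.
Half the transfer-orbit period gives t = π√(a_t³/μ) = 4.926×10^7 s.
Converting: 4.926×10^7 s ÷ 3.15576×10^7 s/year (365.25 × 86400) = 1.56 years.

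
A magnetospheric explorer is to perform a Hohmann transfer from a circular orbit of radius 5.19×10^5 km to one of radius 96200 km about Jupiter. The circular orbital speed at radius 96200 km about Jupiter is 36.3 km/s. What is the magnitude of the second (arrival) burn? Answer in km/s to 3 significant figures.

Δv₂ = 10.9 km/s

From the circular-orbit relation v² = μ/r at r = 96200 km: μ = v²r = (36.3)² × 96200 = 1.26762×10^8 km³/s².
The Hohmann ellipse has a_t = (r₁ + r₂)/2 = 3.076×10^5 km.
Circular speed at r = 96200 km: v_c = √(μ/r) = 36.30 km/s.
Transfer-orbit speed at the same r (vis-viva, a = a_t): v_t = √[μ(2/r − 1/a_t)] = 47.15 km/s.
Δv₂ = |v_t − v_c| = |47.15 − 36.30| = 10.85 km/s.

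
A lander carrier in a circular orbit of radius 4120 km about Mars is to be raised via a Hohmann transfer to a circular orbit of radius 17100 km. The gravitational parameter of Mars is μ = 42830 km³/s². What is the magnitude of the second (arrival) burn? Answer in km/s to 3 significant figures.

Δv₂ = 0.596 km/s

The Hohmann ellipse has a_t = (r₁ + r₂)/2 = 10610 km.
On the circular orbit at r = 17100 km, v_c = √(μ/r) = 1.5826 km/s.
Transfer-orbit speed at the same r (vis-viva, a = a_t): v_t = √[μ(2/r − 1/a_t)] = 0.98620 km/s.
Δv₂ = |v_t − v_c| = |0.98620 − 1.5826| = 0.5964 km/s.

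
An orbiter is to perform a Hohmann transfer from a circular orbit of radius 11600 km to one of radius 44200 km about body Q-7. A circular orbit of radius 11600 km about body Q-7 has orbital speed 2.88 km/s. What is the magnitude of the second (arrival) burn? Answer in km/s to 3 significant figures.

Δv₂ = 0.524 km/s

From the circular-orbit relation v² = μ/r at r = 11600 km: μ = v²r = (2.88)² × 11600 = 96215.0 km³/s².
Transfer-ellipse semi-major axis a_t = (r₁ + r₂)/2 = (11600 + 44200)/2 = 27900 km.
On the circular orbit at r = 44200 km, v_c = √(μ/r) = 1.4754 km/s.
Vis-viva on the transfer ellipse at r = 44200 km gives v_t = √[μ(2/r − 1/a_t)] = 0.95134 km/s.
Δv₂ = |v_t − v_c| = |0.95134 − 1.4754| = 0.5241 km/s.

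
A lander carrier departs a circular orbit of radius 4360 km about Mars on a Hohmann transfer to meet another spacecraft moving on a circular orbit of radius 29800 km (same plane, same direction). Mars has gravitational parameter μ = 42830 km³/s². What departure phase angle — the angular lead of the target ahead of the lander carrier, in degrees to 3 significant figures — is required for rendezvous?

Transfer-ellipse semi-major axis a_t = (r₁ + r₂)/2 = (4360 + 29800)/2 = 17080 km.
The half-period of the transfer ellipse is t = π√(a_t³/μ) = 33885 s.
Target angular speed ω₂ = √(μ/r₂³) = 4.0230×10^-5 rad/s.
Angle swept by the target during transfer: ω₂·t = 1.3632 rad = 78.11°.
The lander carrier traverses 180° on the transfer ellipse, so the target must lead by 180° − 78.11° = 102°.

φ = 102°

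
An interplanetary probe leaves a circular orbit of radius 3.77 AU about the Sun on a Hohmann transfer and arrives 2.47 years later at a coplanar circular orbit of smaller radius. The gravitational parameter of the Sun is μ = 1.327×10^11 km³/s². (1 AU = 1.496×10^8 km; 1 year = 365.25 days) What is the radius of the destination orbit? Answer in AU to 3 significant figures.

In km: r₁ = 3.77 × 1.496×10^8 = 5.63992×10^8 km.
Transfer time t = 2.47 years × 365.25 × 86400 s = 7.7947272×10^7 s, and t = π√(a_t³/μ).
So a_t = (μ t²/π²)^(1/3) = (1.327×10^11 × (7.7947272×10^7)² / π²)^(1/3) = 4.3390×10^8 km.
Since a_t = (r₁ + r₂)/2, r₂ = 2a_t − r₁ = 2×4.3390×10^8 − 5.63992×10^8 = 3.03808×10^8 km.
In AU: r₂ = 3.03808×10^8 / 1.496×10^8 = 2.03 AU.

r₂ = 2.03 AU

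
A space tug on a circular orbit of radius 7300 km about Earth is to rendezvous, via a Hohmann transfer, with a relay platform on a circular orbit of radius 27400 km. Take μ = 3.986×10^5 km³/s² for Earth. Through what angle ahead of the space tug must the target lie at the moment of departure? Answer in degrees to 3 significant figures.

φ = 89.3°

The Hohmann ellipse has a_t = (r₁ + r₂)/2 = 17350 km.
The half-period of the transfer ellipse is t = π√(a_t³/μ) = 11370 s.
Target angular speed ω₂ = √(μ/r₂³) = 1.392×10^-4 rad/s.
Angle swept by the target during transfer: ω₂·t = 1.583 rad = 90.70°.
The space tug traverses 180° on the transfer ellipse, so the target must lead by 180° − 90.70° = 89.3°.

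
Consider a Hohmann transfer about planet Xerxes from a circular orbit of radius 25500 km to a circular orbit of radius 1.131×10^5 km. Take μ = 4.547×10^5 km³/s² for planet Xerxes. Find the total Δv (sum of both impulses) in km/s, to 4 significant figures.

Semi-major axis of the transfer orbit: a_t = (25500 + 1.131×10^5)/2 = 69300 km.
At r₁ the circular-orbit speed is v₁ = √(μ/r₁) = 4.223 km/s.
Transfer-orbit speed at r₁ (vis-viva equation): v_p = √[μ(2/r₁ − 1/a_t)] = 5.395 km/s.
First burn Δv₁ = |v_p − v₁| = 1.172 km/s.
At r₂, v₂ = √(μ/r₂) = 2.0051 km/s.
Transfer-orbit speed at r₂: v_a = √[μ(2/r₂ − 1/a_t)] = 1.2163 km/s.
Second burn Δv₂ = |v₂ − v_a| = 0.7888 km/s.
Δv = Δv₁ + Δv₂ = 1.172 + 0.7888 = 1.961 km/s.

Δv = 1.961 km/s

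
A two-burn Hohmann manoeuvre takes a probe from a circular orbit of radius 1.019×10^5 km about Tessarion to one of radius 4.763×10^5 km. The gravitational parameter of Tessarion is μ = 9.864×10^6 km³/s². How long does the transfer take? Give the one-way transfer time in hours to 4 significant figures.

t = 43.19 hours

Semi-major axis of the transfer orbit: a_t = (1.019×10^5 + 4.763×10^5)/2 = 2.891×10^5 km.
By Kepler's third law the transfer-orbit period is T = 2π√(a_t³/μ), so t = T/2 = 1.555×10^5 s.
Converting: 1.555×10^5 s ÷ 3600 s/hour = 43.19 hours.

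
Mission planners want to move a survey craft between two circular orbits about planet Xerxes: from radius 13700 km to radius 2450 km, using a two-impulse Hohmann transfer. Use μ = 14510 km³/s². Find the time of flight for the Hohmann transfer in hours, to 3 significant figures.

Transfer-ellipse semi-major axis a_t = (r₁ + r₂)/2 = (13700 + 2450)/2 = 8075 km.
Transfer time t = π√(a_t³/μ) = π√((8075)³ / 14510) = 18920 s.
Converting: 18920 s ÷ 3600 s/hour = 5.26 hours.

t = 5.26 hours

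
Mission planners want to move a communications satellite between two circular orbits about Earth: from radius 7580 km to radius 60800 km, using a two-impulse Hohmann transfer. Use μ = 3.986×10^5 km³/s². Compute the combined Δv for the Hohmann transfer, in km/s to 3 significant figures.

Transfer-ellipse semi-major axis a_t = (r₁ + r₂)/2 = (7580 + 60800)/2 = 34190 km.
Circular speed at r₁: v₁ = √(μ/r₁) = √(3.986×10^5/7580) = 7.25160 km/s.
On the transfer ellipse at r₁, v² = μ(2/r − 1/a) gives v_p = √[μ(2/r₁ − 1/a_t)] = 9.67022 km/s.
First burn Δv₁ = |v_p − v₁| = 2.41862 km/s.
Circular speed at r₂: v₂ = √(μ/r₂) = 2.560453 km/s.
Transfer-orbit speed at r₂: v_a = √[μ(2/r₂ − 1/a_t)] = 1.205596 km/s.
Second burn Δv₂ = |v₂ − v_a| = 1.35486 km/s.
Δv = Δv₁ + Δv₂ = 2.41862 + 1.35486 = 3.773 km/s.

Δv = 3.77 km/s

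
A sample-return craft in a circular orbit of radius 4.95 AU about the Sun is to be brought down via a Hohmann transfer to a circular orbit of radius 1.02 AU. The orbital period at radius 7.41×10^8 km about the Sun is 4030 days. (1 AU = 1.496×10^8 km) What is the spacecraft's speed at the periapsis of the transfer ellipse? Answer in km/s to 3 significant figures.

v = 37.9 km/s

From Kepler's third law T² = 4π²r³/μ at r = 7.41×10^8 km, T = 4030 days = 4030 × 86400 s = 3.48192×10^8 s: μ = 4π²r³/T² = 1.32488×10^11 km³/s².
In km: r₁ = 4.95 × 1.496×10^8 = 7.4052×10^8 km; r₂ = 1.02 × 1.496×10^8 = 1.52592×10^8 km.
Semi-major axis of the transfer orbit: a_t = (7.4052×10^8 + 1.52592×10^8)/2 = 4.46556×10^8 km.
The periapsis of the transfer ellipse is at r = 1.52592×10^8 km.
From the vis-viva equation, v = √[μ(2/r − 1/a_t)] = 37.94 km/s.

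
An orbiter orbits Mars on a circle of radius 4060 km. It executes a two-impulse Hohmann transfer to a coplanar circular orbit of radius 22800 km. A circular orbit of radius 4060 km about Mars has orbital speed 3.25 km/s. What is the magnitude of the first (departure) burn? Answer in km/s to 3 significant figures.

From the circular-orbit relation v² = μ/r at r = 4060 km: μ = v²r = (3.25)² × 4060 = 42883.8 km³/s².
Transfer-ellipse semi-major axis a_t = (r₁ + r₂)/2 = (4060 + 22800)/2 = 13430 km.
On the circular orbit at r = 4060 km, v_c = √(μ/r) = 3.2500 km/s.
Transfer-orbit speed at the same r (vis-viva, a = a_t): v_t = √[μ(2/r − 1/a_t)] = 4.2346 km/s.
Δv₁ = |v_t − v_c| = |4.2346 − 3.2500| = 0.9846 km/s.

Δv₁ = 0.985 km/s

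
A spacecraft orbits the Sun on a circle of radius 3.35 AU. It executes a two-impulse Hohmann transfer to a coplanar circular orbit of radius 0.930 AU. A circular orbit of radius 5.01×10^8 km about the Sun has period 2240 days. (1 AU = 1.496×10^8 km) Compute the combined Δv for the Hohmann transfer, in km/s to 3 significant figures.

From Kepler's third law T² = 4π²r³/μ at r = 5.01×10^8 km, T = 2240 days = 2240 × 86400 s = 1.93536×10^8 s: μ = 4π²r³/T² = 1.32541×10^11 km³/s².
In km: r₁ = 3.35 × 1.496×10^8 = 5.0116×10^8 km; r₂ = 0.930 × 1.496×10^8 = 1.39128×10^8 km.
The Hohmann ellipse has a_t = (r₁ + r₂)/2 = 3.20144×10^8 km.
Circular speed at r₁: v₁ = √(μ/r₁) = √(1.32541×10^11/5.0116×10^8) = 16.2625 km/s.
On the transfer ellipse at r₁, v² = μ(2/r − 1/a) gives v_a = √[μ(2/r₁ − 1/a_t)] = 10.7206 km/s.
First burn Δv₁ = |v_a − v₁| = 5.542 km/s.
Circular speed at r₂: v₂ = √(μ/r₂) = 30.865 km/s.
Transfer-orbit speed at r₂: v_p = √[μ(2/r₂ − 1/a_t)] = 38.617 km/s.
Second burn Δv₂ = |v₂ − v_p| = 7.752 km/s.
Total Δv = Δv₁ + Δv₂ = 13.29 km/s.

Δv = 13.3 km/s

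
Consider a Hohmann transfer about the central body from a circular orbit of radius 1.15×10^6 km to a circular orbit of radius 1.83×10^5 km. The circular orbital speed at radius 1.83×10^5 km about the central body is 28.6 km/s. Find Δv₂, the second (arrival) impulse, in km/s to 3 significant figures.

Δv₂ = 8.97 km/s

From the circular-orbit relation v² = μ/r at r = 1.83×10^5 km: μ = v²r = (28.6)² × 1.83×10^5 = 1.49687×10^8 km³/s².
Semi-major axis of the transfer orbit: a_t = (1.150×10^6 + 1.830×10^5)/2 = 6.665×10^5 km.
Circular speed at r = 1.830×10^5 km: v_c = √(μ/r) = 28.600 km/s.
Vis-viva on the transfer ellipse at r = 1.830×10^5 km gives v_t = √[μ(2/r − 1/a_t)] = 37.568 km/s.
Δv₂ = |v_t − v_c| = |37.568 − 28.600| = 8.968 km/s.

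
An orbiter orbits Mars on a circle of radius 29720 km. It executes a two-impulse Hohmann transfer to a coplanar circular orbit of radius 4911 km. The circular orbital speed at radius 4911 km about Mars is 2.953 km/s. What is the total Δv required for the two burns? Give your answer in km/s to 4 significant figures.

Δv = 1.477 km/s

From the circular-orbit relation v² = μ/r at r = 4911 km: μ = v²r = (2.953)² × 4911 = 42824.9 km³/s².
Semi-major axis of the transfer orbit: a_t = (29720 + 4911)/2 = 17315.5 km.
Circular speed at r₁: v₁ = √(μ/r₁) = √(42824.9/29720) = 1.2004 km/s.
On the transfer ellipse at r₁, v² = μ(2/r − 1/a) gives v_a = √[μ(2/r₁ − 1/a_t)] = 0.63928 km/s.
First burn Δv₁ = |v_a − v₁| = 0.5611 km/s.
At r₂, v₂ = √(μ/r₂) = 2.9530 km/s.
Transfer-orbit speed at r₂: v_p = √[μ(2/r₂ − 1/a_t)] = 3.8687 km/s.
Second burn Δv₂ = |v₂ − v_p| = 0.9157 km/s.
Total Δv = Δv₁ + Δv₂ = 1.477 km/s.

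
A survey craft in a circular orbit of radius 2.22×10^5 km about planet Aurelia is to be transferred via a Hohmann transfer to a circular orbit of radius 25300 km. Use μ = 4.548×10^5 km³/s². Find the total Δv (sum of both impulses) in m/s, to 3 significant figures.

Δv = 2230 m/s

The Hohmann ellipse has a_t = (r₁ + r₂)/2 = 1.2365×10^5 km.
Circular speed at r₁: v₁ = √(μ/r₁) = √(4.548×10^5/2.220×10^5) = 1.4313 km/s.
Transfer-orbit speed at r₁ (vis-viva equation): v_a = √[μ(2/r₁ − 1/a_t)] = 0.64744 km/s.
First burn Δv₁ = |v_a − v₁| = 0.7839 km/s.
Circular speed at r₂: v₂ = √(μ/r₂) = 4.240 km/s.
Transfer-orbit speed at r₂: v_p = √[μ(2/r₂ − 1/a_t)] = 5.681 km/s.
Second burn Δv₂ = |v₂ − v_p| = 1.441 km/s.
Total Δv = Δv₁ + Δv₂ = 2.225 km/s.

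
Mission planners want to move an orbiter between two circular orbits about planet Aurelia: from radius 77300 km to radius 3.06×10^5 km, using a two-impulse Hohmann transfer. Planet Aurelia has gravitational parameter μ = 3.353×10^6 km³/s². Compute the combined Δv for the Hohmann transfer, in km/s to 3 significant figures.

The Hohmann ellipse has a_t = (r₁ + r₂)/2 = 1.9165×10^5 km.
At r₁ the circular-orbit speed is v₁ = √(μ/r₁) = 6.586 km/s.
Transfer-orbit speed at r₁ (vis-viva equation): v_p = √[μ(2/r₁ − 1/a_t)] = 8.322 km/s.
First burn Δv₁ = |v_p − v₁| = 1.736 km/s.
At r₂, v₂ = √(μ/r₂) = 3.310 km/s.
Transfer-orbit speed at r₂: v_a = √[μ(2/r₂ − 1/a_t)] = 2.102 km/s.
Second burn Δv₂ = |v₂ − v_a| = 1.208 km/s.
Total Δv = Δv₁ + Δv₂ = 2.944 km/s.

Δv = 2.94 km/s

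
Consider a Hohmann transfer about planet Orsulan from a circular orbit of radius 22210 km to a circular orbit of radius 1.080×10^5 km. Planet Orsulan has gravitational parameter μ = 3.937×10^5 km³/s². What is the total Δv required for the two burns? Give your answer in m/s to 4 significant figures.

Δv = 2007 m/s

The Hohmann ellipse has a_t = (r₁ + r₂)/2 = 65105 km.
At r₁ the circular-orbit speed is v₁ = √(μ/r₁) = 4.2103 km/s.
Transfer-orbit speed at r₁ (v² = μ(2/r − 1/a)): v_p = √[μ(2/r₁ − 1/a_t)] = 5.4227 km/s.
First burn Δv₁ = |v_p − v₁| = 1.2124 km/s.
Circular speed at r₂: v₂ = √(μ/r₂) = 1.909285 km/s.
Transfer-orbit speed at r₂: v_a = √[μ(2/r₂ − 1/a_t)] = 1.115162 km/s.
Second burn Δv₂ = |v₂ − v_a| = 0.79412 km/s.
Total Δv = Δv₁ + Δv₂ = 2.007 km/s.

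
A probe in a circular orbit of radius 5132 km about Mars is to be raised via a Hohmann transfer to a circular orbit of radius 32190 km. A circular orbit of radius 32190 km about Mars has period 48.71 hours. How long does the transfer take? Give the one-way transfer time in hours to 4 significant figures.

t = 10.75 hours

From Kepler's third law T² = 4π²r³/μ at r = 32190 km, T = 48.71 hours = 48.71 × 3600 s = 1.75356×10^5 s: μ = 4π²r³/T² = 42823.4 km³/s².
Transfer-ellipse semi-major axis a_t = (r₁ + r₂)/2 = (5132 + 32190)/2 = 18661 km.
By Kepler's third law the transfer-orbit period is T = 2π√(a_t³/μ), so t = T/2 = 38700 s.
Converting: 38700 s ÷ 3600 s/hour = 10.75 hours.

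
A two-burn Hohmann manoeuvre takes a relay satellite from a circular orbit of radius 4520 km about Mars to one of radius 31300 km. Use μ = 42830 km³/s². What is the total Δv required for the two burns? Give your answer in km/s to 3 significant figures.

Δv = 1.57 km/s

The Hohmann ellipse has a_t = (r₁ + r₂)/2 = 17910 km.
Circular speed at r₁: v₁ = √(μ/r₁) = √(42830/4520) = 3.0783 km/s.
On the transfer ellipse at r₁, vis-viva equation gives v_p = √[μ(2/r₁ − 1/a_t)] = 4.0694 km/s.
First burn Δv₁ = |v_p − v₁| = 0.9911 km/s.
Circular speed at r₂: v₂ = √(μ/r₂) = 1.1698 km/s.
Transfer-orbit speed at r₂: v_a = √[μ(2/r₂ − 1/a_t)] = 0.58766 km/s.
Second burn Δv₂ = |v₂ − v_a| = 0.5821 km/s.
Δv = Δv₁ + Δv₂ = 0.9911 + 0.5821 = 1.573 km/s.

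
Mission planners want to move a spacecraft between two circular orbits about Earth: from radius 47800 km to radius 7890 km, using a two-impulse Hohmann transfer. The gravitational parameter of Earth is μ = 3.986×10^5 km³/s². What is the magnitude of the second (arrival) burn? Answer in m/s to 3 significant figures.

Δv₂ = 2200 m/s

The Hohmann ellipse has a_t = (r₁ + r₂)/2 = 27845 km.
Circular speed at r = 7890 km: v_c = √(μ/r) = 7.108 km/s.
Transfer-orbit speed at the same r (vis-viva, a = a_t): v_t = √[μ(2/r − 1/a_t)] = 9.313 km/s.
Δv₂ = |v_t − v_c| = |9.313 − 7.108| = 2.205 km/s.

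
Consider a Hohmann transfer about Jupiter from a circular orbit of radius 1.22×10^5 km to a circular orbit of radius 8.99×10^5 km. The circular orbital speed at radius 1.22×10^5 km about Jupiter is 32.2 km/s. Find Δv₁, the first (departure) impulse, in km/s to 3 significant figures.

Δv₁ = 10.5 km/s

From the circular-orbit relation v² = μ/r at r = 1.22×10^5 km: μ = v²r = (32.2)² × 1.22×10^5 = 1.26494×10^8 km³/s².
Transfer-ellipse semi-major axis a_t = (r₁ + r₂)/2 = (1.220×10^5 + 8.990×10^5)/2 = 5.105×10^5 km.
Circular speed at r = 1.220×10^5 km: v_c = √(μ/r) = 32.20 km/s.
Transfer-orbit speed at the same r (vis-viva, a = a_t): v_t = √[μ(2/r − 1/a_t)] = 42.73 km/s.
Δv₁ = |v_t − v_c| = |42.73 − 32.20| = 10.53 km/s.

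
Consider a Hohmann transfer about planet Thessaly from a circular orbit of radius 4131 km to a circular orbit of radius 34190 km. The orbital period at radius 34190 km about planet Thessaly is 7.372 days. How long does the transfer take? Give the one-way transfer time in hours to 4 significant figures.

From Kepler's third law T² = 4π²r³/μ at r = 34190 km, T = 7.372 days = 7.372 × 86400 s = 6.369408×10^5 s: μ = 4π²r³/T² = 3889.19 km³/s².
Semi-major axis of the transfer orbit: a_t = (4131 + 34190)/2 = 19160.5 km.
Transfer time t = π√(a_t³/μ) = π√((19160.5)³ / 3889.19) = 1.336×10^5 s.
Converting: 1.336×10^5 s ÷ 3600 s/hour = 37.11 hours.

t = 37.11 hours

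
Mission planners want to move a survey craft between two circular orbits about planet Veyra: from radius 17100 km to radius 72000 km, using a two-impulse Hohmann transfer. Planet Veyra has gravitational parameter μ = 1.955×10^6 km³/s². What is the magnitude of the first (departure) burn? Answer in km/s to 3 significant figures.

Semi-major axis of the transfer orbit: a_t = (17100 + 72000)/2 = 44550 km.
On the circular orbit at r = 17100 km, v_c = √(μ/r) = 10.692 km/s.
Vis-viva on the transfer ellipse at r = 17100 km gives v_t = √[μ(2/r − 1/a_t)] = 13.593 km/s.
Δv₁ = |v_t − v_c| = |13.593 − 10.692| = 2.901 km/s.

Δv₁ = 2.90 km/s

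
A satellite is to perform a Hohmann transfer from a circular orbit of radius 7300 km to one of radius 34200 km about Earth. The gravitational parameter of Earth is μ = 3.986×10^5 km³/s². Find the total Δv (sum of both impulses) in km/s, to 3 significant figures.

Δv = 3.49 km/s

The Hohmann ellipse has a_t = (r₁ + r₂)/2 = 20750 km.
Circular speed at r₁: v₁ = √(μ/r₁) = √(3.986×10^5/7300) = 7.3894 km/s.
On the transfer ellipse at r₁, vis-viva equation gives v_p = √[μ(2/r₁ − 1/a_t)] = 9.4866 km/s.
First burn Δv₁ = |v_p − v₁| = 2.097 km/s.
Circular speed at r₂: v₂ = √(μ/r₂) = 3.414 km/s.
Transfer-orbit speed at r₂: v_a = √[μ(2/r₂ − 1/a_t)] = 2.025 km/s.
Second burn Δv₂ = |v₂ − v_a| = 1.389 km/s.
Total Δv = Δv₁ + Δv₂ = 3.486 km/s.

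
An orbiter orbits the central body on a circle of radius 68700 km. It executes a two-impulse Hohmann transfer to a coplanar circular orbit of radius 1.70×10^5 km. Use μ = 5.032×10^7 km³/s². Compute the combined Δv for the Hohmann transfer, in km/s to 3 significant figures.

Δv = 9.39 km/s

Transfer-ellipse semi-major axis a_t = (r₁ + r₂)/2 = (68700 + 1.700×10^5)/2 = 1.1935×10^5 km.
At r₁ the circular-orbit speed is v₁ = √(μ/r₁) = 27.064 km/s.
Transfer-orbit speed at r₁ (v² = μ(2/r − 1/a)): v_p = √[μ(2/r₁ − 1/a_t)] = 32.300 km/s.
First burn Δv₁ = |v_p − v₁| = 5.236 km/s.
At r₂, v₂ = √(μ/r₂) = 17.205 km/s.
Transfer-orbit speed at r₂: v_a = √[μ(2/r₂ − 1/a_t)] = 13.053 km/s.
Second burn Δv₂ = |v₂ − v_a| = 4.152 km/s.
Total Δv = Δv₁ + Δv₂ = 9.388 km/s.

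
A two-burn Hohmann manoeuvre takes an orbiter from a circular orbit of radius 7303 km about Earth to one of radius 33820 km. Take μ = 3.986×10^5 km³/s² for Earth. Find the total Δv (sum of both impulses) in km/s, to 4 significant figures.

Transfer-ellipse semi-major axis a_t = (r₁ + r₂)/2 = (7303 + 33820)/2 = 20561.5 km.
At r₁ the circular-orbit speed is v₁ = √(μ/r₁) = 7.388 km/s.
Transfer-orbit speed at r₁ (vis-viva): v_p = √[μ(2/r₁ − 1/a_t)] = 9.475 km/s.
First burn Δv₁ = |v_p − v₁| = 2.087 km/s.
At r₂, v₂ = √(μ/r₂) = 3.433 km/s.
Transfer-orbit speed at r₂: v_a = √[μ(2/r₂ − 1/a_t)] = 2.046 km/s.
Second burn Δv₂ = |v₂ − v_a| = 1.387 km/s.
Total Δv = Δv₁ + Δv₂ = 3.474 km/s.

Δv = 3.474 km/s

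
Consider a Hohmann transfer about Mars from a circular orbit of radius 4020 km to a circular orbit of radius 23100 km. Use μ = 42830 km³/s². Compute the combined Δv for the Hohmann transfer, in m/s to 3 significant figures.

The Hohmann ellipse has a_t = (r₁ + r₂)/2 = 13560 km.
Circular speed at r₁: v₁ = √(μ/r₁) = √(42830/4020) = 3.26408 km/s.
Transfer-orbit speed at r₁ (v² = μ(2/r − 1/a)): v_p = √[μ(2/r₁ − 1/a_t)] = 4.26027 km/s.
First burn Δv₁ = |v_p − v₁| = 0.99619 km/s.
Circular speed at r₂: v₂ = √(μ/r₂) = 1.36166 km/s.
Transfer-orbit speed at r₂: v_a = √[μ(2/r₂ − 1/a_t)] = 0.741398 km/s.
Second burn Δv₂ = |v₂ − v_a| = 0.62026 km/s.
Total Δv = Δv₁ + Δv₂ = 1.616 km/s.

Δv = 1620 m/s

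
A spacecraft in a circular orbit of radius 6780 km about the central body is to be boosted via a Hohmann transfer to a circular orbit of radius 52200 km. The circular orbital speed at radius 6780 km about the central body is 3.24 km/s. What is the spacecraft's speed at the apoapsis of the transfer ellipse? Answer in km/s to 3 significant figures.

From the circular-orbit relation v² = μ/r at r = 6780 km: μ = v²r = (3.24)² × 6780 = 71173.7 km³/s².
Transfer-ellipse semi-major axis a_t = (r₁ + r₂)/2 = (6780 + 52200)/2 = 29490 km.
At apoapsis, r = 52200 km.
From the vis-viva equation, v = √[μ(2/r − 1/a_t)] = 0.5599 km/s.

v = 0.560 km/s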